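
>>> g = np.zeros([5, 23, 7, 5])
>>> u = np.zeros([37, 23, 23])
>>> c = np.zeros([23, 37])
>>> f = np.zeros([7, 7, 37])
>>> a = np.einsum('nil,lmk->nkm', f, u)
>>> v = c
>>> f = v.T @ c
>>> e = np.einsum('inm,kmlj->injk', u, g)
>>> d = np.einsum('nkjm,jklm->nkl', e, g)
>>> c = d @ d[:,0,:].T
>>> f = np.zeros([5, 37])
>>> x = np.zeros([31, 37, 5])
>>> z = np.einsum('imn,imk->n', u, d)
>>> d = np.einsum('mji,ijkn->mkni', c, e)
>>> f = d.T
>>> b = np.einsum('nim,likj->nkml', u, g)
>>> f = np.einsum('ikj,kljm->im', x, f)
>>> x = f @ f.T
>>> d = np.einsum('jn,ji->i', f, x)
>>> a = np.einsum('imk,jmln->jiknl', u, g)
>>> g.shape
(5, 23, 7, 5)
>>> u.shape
(37, 23, 23)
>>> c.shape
(37, 23, 37)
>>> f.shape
(31, 37)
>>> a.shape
(5, 37, 23, 5, 7)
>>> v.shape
(23, 37)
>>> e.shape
(37, 23, 5, 5)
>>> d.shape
(31,)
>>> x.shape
(31, 31)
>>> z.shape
(23,)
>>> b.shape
(37, 7, 23, 5)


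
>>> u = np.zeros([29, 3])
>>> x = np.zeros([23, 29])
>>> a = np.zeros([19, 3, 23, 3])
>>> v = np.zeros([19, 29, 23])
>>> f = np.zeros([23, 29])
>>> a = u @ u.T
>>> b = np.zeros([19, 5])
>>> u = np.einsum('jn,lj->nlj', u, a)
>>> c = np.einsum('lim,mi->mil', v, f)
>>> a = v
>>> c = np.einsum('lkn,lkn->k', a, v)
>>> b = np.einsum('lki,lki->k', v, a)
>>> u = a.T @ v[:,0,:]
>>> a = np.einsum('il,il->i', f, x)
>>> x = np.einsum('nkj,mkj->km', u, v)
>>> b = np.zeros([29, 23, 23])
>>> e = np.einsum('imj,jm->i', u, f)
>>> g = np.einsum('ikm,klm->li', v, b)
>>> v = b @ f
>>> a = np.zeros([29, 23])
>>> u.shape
(23, 29, 23)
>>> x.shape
(29, 19)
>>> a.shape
(29, 23)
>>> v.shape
(29, 23, 29)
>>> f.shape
(23, 29)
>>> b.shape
(29, 23, 23)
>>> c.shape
(29,)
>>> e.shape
(23,)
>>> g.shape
(23, 19)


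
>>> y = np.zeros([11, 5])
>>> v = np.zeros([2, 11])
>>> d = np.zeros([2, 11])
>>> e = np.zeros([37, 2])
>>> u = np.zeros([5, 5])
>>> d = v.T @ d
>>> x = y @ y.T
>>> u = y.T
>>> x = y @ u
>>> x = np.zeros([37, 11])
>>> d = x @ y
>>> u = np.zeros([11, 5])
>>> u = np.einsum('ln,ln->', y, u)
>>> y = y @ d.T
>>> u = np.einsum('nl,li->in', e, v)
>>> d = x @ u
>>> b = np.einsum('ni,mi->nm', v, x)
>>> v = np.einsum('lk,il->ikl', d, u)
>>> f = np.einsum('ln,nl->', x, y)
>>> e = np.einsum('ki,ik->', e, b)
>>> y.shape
(11, 37)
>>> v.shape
(11, 37, 37)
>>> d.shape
(37, 37)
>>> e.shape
()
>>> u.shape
(11, 37)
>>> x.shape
(37, 11)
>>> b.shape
(2, 37)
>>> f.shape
()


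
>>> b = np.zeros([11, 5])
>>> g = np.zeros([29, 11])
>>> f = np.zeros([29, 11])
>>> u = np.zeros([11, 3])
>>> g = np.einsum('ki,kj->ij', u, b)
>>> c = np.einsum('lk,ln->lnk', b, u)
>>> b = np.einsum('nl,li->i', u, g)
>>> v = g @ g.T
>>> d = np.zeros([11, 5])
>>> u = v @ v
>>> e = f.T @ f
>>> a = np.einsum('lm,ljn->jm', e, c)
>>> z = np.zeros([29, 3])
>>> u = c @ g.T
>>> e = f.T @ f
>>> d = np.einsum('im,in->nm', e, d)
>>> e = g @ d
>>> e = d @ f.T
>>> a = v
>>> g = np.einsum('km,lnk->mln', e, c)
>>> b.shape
(5,)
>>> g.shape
(29, 11, 3)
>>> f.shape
(29, 11)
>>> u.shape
(11, 3, 3)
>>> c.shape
(11, 3, 5)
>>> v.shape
(3, 3)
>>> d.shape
(5, 11)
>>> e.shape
(5, 29)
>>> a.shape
(3, 3)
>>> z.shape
(29, 3)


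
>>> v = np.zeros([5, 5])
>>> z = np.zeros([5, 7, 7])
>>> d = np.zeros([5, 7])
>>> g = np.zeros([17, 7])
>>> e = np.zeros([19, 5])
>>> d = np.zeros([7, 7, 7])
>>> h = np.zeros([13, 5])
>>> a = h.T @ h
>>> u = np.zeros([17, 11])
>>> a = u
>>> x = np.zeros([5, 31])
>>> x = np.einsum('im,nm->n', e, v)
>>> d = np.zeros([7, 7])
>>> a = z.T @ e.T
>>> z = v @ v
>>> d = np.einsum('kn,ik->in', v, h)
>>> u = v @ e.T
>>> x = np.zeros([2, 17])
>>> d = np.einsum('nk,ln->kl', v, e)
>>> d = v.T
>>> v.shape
(5, 5)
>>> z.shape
(5, 5)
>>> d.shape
(5, 5)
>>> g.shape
(17, 7)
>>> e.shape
(19, 5)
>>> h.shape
(13, 5)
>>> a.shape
(7, 7, 19)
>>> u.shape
(5, 19)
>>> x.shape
(2, 17)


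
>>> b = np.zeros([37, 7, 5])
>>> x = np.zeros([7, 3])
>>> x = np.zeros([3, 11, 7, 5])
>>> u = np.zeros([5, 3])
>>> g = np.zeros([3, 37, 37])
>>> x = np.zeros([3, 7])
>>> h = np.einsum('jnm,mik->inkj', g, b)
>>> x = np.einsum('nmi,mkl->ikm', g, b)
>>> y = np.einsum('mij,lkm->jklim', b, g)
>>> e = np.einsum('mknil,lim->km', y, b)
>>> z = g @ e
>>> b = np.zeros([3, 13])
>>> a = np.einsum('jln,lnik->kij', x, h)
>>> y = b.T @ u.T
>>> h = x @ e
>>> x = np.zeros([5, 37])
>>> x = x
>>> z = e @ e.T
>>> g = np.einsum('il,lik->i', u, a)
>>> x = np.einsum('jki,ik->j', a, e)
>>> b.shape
(3, 13)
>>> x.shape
(3,)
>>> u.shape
(5, 3)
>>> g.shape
(5,)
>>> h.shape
(37, 7, 5)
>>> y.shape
(13, 5)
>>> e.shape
(37, 5)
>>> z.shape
(37, 37)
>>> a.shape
(3, 5, 37)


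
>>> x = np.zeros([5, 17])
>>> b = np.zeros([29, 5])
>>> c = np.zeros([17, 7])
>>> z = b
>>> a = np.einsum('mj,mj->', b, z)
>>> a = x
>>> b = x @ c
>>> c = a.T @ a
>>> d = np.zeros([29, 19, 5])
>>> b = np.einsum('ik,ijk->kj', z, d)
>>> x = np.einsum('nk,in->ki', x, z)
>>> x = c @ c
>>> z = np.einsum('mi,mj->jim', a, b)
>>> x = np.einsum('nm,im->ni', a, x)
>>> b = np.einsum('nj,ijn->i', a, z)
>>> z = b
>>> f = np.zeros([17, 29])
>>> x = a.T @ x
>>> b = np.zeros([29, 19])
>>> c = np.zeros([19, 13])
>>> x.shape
(17, 17)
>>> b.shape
(29, 19)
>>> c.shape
(19, 13)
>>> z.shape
(19,)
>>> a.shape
(5, 17)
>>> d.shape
(29, 19, 5)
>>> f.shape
(17, 29)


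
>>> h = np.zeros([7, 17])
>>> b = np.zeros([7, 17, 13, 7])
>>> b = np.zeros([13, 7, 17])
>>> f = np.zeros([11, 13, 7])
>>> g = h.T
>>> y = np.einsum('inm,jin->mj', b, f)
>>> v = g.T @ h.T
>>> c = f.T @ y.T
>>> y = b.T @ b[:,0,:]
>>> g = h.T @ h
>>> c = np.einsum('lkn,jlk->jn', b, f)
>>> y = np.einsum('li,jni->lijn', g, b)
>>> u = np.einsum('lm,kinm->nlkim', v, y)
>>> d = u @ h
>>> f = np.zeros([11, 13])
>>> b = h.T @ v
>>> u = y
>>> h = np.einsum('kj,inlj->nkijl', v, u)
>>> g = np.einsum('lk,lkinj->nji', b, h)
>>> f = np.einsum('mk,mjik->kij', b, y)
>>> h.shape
(17, 7, 17, 7, 13)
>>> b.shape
(17, 7)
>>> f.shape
(7, 13, 17)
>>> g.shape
(7, 13, 17)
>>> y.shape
(17, 17, 13, 7)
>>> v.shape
(7, 7)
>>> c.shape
(11, 17)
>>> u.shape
(17, 17, 13, 7)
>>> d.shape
(13, 7, 17, 17, 17)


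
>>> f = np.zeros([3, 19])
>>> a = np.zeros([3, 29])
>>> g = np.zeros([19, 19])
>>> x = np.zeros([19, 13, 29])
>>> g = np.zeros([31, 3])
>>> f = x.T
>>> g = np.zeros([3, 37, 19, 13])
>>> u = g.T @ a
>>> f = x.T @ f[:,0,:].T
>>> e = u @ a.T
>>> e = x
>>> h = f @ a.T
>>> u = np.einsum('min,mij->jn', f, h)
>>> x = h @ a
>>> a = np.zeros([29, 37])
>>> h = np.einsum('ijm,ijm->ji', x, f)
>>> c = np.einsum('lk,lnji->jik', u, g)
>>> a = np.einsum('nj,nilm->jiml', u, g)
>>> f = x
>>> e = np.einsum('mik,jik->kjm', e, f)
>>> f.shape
(29, 13, 29)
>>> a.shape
(29, 37, 13, 19)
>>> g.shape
(3, 37, 19, 13)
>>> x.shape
(29, 13, 29)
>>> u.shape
(3, 29)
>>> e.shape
(29, 29, 19)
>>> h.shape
(13, 29)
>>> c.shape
(19, 13, 29)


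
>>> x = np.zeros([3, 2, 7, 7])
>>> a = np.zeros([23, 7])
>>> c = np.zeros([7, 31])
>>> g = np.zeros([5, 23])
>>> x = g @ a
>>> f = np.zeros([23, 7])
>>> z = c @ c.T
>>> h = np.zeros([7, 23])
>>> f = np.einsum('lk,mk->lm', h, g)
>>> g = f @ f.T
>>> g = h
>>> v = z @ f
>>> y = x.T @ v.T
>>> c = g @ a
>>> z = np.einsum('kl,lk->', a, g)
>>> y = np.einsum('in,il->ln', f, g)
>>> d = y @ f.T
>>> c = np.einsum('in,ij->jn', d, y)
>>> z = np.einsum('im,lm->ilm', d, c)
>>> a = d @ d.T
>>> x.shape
(5, 7)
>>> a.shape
(23, 23)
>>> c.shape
(5, 7)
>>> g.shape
(7, 23)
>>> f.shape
(7, 5)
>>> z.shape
(23, 5, 7)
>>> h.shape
(7, 23)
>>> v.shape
(7, 5)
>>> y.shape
(23, 5)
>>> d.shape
(23, 7)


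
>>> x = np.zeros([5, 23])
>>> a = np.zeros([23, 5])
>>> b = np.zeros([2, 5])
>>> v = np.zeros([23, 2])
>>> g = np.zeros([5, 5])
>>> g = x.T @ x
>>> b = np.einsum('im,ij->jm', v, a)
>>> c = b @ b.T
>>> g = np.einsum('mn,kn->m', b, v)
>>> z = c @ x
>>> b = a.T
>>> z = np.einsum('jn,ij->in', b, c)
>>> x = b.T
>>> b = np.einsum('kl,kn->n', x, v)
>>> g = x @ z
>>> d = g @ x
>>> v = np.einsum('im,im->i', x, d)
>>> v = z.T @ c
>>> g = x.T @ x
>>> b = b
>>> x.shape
(23, 5)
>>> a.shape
(23, 5)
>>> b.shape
(2,)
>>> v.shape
(23, 5)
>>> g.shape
(5, 5)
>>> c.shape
(5, 5)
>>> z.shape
(5, 23)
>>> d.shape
(23, 5)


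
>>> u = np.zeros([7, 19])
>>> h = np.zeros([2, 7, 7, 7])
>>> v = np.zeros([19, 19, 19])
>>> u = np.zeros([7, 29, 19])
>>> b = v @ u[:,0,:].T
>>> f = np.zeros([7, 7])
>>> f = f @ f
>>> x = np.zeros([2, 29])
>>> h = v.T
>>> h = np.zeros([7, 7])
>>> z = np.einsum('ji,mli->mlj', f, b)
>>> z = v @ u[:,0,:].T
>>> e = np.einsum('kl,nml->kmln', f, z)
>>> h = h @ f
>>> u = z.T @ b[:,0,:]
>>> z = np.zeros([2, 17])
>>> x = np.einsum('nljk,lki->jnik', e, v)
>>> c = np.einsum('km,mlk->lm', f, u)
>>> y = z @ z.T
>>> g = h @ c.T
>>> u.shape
(7, 19, 7)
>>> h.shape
(7, 7)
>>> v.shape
(19, 19, 19)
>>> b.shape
(19, 19, 7)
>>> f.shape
(7, 7)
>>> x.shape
(7, 7, 19, 19)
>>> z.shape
(2, 17)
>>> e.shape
(7, 19, 7, 19)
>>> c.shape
(19, 7)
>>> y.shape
(2, 2)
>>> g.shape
(7, 19)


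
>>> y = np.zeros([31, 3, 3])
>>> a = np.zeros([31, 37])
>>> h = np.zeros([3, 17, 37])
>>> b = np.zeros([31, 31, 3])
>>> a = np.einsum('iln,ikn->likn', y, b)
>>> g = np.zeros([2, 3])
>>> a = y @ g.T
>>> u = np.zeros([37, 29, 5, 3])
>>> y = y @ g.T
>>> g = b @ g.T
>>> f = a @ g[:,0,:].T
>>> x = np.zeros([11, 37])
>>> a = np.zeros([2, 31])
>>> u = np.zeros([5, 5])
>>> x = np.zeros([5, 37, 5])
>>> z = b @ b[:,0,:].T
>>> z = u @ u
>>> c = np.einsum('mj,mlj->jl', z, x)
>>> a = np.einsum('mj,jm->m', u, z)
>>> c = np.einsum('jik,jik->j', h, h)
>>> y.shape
(31, 3, 2)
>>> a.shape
(5,)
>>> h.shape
(3, 17, 37)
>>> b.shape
(31, 31, 3)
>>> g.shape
(31, 31, 2)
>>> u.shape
(5, 5)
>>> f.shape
(31, 3, 31)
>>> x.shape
(5, 37, 5)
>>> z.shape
(5, 5)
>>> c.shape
(3,)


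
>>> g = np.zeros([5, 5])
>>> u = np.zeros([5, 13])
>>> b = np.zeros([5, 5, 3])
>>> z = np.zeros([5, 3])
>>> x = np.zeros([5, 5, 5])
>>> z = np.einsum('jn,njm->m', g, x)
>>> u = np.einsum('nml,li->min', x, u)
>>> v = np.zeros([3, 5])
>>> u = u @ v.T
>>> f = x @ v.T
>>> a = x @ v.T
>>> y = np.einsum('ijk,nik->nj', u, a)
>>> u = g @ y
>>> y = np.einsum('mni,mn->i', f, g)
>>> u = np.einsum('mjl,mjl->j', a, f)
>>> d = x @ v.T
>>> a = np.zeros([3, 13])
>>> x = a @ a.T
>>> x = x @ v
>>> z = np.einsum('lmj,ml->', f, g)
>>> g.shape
(5, 5)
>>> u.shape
(5,)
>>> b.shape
(5, 5, 3)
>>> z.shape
()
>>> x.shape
(3, 5)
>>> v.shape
(3, 5)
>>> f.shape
(5, 5, 3)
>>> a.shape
(3, 13)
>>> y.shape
(3,)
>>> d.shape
(5, 5, 3)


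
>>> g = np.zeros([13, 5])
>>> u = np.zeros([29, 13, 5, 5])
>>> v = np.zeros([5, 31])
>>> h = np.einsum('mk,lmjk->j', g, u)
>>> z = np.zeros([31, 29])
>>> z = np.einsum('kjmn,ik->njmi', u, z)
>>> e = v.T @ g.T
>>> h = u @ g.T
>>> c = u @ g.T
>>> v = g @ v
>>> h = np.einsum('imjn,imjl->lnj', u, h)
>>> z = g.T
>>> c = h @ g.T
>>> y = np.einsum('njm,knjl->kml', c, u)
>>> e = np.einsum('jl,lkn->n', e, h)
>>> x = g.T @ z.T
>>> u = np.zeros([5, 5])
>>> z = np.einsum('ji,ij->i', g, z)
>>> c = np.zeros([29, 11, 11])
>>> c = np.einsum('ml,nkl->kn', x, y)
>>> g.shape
(13, 5)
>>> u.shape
(5, 5)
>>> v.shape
(13, 31)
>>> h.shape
(13, 5, 5)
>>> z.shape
(5,)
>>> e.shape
(5,)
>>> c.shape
(13, 29)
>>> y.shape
(29, 13, 5)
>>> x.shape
(5, 5)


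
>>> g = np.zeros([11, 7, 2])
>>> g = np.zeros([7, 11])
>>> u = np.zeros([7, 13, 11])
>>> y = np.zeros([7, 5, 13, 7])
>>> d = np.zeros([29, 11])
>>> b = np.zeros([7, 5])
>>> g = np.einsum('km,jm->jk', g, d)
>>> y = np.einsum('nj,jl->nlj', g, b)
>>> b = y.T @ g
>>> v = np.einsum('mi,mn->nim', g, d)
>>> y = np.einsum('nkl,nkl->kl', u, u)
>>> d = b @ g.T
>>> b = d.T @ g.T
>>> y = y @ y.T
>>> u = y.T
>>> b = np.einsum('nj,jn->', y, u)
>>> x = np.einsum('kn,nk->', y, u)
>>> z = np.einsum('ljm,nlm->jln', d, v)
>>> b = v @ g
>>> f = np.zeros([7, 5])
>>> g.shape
(29, 7)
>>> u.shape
(13, 13)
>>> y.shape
(13, 13)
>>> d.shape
(7, 5, 29)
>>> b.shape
(11, 7, 7)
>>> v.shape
(11, 7, 29)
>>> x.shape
()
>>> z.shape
(5, 7, 11)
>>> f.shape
(7, 5)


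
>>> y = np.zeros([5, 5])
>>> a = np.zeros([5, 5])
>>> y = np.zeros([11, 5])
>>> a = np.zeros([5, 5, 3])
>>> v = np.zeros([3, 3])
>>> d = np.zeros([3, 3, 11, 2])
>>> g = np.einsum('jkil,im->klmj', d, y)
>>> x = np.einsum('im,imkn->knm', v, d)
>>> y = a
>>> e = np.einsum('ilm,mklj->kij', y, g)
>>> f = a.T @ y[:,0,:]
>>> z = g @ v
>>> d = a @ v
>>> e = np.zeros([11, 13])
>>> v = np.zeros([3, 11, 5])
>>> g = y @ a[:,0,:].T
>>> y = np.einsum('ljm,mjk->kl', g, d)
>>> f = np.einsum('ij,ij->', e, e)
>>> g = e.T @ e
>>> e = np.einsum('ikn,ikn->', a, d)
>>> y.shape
(3, 5)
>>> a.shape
(5, 5, 3)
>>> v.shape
(3, 11, 5)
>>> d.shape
(5, 5, 3)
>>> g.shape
(13, 13)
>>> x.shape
(11, 2, 3)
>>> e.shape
()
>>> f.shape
()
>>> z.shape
(3, 2, 5, 3)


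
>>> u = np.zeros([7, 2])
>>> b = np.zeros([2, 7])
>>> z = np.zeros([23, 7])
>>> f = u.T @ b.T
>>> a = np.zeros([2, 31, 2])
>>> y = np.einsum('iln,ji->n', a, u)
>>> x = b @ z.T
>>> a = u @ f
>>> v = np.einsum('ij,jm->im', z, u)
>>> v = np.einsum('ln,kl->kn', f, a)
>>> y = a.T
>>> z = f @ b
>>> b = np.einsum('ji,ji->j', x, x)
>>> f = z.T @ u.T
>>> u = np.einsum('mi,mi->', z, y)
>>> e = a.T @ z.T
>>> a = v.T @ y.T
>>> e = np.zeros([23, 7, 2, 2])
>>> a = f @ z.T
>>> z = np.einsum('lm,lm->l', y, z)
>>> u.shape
()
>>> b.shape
(2,)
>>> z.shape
(2,)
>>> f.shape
(7, 7)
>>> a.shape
(7, 2)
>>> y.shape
(2, 7)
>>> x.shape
(2, 23)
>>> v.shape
(7, 2)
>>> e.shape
(23, 7, 2, 2)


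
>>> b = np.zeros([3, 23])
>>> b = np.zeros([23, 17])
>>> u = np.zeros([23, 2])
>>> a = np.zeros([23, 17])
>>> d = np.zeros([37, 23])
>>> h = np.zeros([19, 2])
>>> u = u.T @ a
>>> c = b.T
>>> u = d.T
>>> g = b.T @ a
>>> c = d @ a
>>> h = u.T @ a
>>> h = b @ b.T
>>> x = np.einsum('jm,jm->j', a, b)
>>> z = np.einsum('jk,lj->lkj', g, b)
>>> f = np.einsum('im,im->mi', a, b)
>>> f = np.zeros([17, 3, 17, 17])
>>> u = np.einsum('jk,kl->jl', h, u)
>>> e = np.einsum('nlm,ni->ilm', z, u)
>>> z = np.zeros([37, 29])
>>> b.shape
(23, 17)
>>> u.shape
(23, 37)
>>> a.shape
(23, 17)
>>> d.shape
(37, 23)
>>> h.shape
(23, 23)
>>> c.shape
(37, 17)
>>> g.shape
(17, 17)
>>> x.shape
(23,)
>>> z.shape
(37, 29)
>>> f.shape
(17, 3, 17, 17)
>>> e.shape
(37, 17, 17)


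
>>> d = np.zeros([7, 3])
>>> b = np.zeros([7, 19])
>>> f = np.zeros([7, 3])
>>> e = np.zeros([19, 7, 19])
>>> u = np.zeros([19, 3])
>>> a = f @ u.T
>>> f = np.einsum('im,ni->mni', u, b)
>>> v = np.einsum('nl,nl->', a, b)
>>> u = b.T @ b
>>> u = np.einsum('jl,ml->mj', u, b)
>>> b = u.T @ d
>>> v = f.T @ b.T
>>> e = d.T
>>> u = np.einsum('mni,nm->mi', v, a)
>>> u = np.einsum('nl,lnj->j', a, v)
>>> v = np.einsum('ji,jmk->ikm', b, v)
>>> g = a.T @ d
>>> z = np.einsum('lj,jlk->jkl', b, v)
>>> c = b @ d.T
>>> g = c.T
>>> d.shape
(7, 3)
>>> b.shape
(19, 3)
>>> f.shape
(3, 7, 19)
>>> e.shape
(3, 7)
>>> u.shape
(19,)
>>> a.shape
(7, 19)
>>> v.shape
(3, 19, 7)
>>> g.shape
(7, 19)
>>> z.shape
(3, 7, 19)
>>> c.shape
(19, 7)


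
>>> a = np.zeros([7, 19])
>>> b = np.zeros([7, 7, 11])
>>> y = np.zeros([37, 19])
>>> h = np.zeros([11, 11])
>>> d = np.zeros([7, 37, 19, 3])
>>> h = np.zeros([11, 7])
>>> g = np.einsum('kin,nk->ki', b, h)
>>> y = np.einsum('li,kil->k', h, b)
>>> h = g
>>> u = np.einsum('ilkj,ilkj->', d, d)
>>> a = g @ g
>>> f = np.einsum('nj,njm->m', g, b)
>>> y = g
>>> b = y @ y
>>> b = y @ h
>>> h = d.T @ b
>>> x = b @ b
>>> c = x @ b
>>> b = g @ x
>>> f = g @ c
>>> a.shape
(7, 7)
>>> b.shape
(7, 7)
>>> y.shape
(7, 7)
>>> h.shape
(3, 19, 37, 7)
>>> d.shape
(7, 37, 19, 3)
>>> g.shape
(7, 7)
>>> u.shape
()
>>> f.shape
(7, 7)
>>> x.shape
(7, 7)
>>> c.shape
(7, 7)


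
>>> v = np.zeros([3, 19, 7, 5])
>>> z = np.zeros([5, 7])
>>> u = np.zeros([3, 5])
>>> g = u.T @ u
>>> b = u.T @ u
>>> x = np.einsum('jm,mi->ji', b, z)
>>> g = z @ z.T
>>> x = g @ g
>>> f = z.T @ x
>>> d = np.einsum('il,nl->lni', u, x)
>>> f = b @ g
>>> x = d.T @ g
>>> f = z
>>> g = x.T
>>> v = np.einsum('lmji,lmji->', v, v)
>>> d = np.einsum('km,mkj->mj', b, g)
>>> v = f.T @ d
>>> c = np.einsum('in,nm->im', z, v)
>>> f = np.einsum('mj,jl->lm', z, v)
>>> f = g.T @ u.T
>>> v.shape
(7, 3)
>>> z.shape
(5, 7)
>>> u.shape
(3, 5)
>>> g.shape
(5, 5, 3)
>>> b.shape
(5, 5)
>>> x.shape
(3, 5, 5)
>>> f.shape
(3, 5, 3)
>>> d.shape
(5, 3)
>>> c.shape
(5, 3)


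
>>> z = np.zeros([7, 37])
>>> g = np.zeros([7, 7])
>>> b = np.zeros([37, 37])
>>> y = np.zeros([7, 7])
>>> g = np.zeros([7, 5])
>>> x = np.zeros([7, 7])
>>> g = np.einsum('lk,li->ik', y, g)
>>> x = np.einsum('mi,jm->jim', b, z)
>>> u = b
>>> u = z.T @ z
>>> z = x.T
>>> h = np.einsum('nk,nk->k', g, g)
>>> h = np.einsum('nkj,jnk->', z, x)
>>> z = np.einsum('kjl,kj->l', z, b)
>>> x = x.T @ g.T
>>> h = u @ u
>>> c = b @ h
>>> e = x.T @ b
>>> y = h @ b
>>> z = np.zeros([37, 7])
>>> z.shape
(37, 7)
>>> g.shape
(5, 7)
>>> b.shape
(37, 37)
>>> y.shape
(37, 37)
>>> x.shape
(37, 37, 5)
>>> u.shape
(37, 37)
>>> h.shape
(37, 37)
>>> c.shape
(37, 37)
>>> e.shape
(5, 37, 37)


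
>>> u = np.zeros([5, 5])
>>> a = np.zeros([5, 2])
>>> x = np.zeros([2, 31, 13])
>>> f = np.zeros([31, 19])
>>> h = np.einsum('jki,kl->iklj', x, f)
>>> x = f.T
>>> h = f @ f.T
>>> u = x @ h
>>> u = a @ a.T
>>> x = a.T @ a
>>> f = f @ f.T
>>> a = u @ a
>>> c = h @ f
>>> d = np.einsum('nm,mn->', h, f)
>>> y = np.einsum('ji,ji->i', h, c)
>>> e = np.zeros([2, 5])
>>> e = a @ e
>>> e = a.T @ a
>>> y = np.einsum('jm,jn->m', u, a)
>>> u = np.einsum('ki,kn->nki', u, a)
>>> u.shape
(2, 5, 5)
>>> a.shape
(5, 2)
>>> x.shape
(2, 2)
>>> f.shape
(31, 31)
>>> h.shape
(31, 31)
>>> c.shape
(31, 31)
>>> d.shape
()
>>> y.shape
(5,)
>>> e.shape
(2, 2)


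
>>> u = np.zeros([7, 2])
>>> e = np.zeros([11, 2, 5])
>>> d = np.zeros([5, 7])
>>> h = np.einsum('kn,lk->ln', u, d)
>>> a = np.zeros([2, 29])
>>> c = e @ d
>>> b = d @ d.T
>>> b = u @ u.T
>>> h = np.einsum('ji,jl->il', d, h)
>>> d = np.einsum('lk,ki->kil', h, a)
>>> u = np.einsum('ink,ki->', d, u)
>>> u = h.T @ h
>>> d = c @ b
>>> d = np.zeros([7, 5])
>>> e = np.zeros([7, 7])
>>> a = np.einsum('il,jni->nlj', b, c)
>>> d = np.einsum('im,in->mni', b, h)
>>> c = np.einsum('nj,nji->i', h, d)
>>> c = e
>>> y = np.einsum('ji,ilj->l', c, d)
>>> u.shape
(2, 2)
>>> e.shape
(7, 7)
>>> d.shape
(7, 2, 7)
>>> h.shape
(7, 2)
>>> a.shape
(2, 7, 11)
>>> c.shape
(7, 7)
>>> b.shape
(7, 7)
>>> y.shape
(2,)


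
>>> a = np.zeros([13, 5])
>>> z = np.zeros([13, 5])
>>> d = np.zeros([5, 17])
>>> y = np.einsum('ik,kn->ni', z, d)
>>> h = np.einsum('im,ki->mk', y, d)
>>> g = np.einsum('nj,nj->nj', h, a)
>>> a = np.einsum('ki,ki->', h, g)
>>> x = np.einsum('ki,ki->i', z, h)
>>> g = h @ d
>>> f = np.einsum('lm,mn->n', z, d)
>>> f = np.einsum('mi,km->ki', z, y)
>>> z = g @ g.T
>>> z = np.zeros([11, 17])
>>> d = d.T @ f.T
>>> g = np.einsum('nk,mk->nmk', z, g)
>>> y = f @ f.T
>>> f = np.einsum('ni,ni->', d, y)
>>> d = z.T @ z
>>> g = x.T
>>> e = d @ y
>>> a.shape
()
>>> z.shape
(11, 17)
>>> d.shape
(17, 17)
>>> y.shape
(17, 17)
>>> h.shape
(13, 5)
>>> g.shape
(5,)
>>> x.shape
(5,)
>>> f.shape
()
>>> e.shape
(17, 17)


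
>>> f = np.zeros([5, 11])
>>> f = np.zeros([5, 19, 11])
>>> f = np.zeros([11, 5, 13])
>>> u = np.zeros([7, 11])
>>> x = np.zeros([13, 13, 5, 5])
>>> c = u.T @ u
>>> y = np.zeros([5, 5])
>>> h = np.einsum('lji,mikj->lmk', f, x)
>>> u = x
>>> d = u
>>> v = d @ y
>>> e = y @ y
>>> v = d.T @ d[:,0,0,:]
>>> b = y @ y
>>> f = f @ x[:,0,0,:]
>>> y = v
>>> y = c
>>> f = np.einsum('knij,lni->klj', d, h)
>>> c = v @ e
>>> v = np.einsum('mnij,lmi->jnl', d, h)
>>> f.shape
(13, 11, 5)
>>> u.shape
(13, 13, 5, 5)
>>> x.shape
(13, 13, 5, 5)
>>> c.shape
(5, 5, 13, 5)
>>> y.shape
(11, 11)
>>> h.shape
(11, 13, 5)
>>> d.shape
(13, 13, 5, 5)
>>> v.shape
(5, 13, 11)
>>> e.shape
(5, 5)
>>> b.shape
(5, 5)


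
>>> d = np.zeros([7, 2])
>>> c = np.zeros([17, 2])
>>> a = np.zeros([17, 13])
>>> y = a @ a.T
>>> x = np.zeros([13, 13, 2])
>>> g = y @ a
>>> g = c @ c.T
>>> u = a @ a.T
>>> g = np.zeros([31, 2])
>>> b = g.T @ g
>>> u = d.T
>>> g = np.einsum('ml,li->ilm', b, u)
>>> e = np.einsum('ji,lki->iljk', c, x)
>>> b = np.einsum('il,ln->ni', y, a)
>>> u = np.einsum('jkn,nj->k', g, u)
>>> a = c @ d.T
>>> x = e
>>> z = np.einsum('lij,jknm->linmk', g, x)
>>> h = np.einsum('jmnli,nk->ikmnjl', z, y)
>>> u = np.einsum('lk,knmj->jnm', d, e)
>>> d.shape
(7, 2)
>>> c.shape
(17, 2)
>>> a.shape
(17, 7)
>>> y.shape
(17, 17)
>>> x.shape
(2, 13, 17, 13)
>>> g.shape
(7, 2, 2)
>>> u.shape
(13, 13, 17)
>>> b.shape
(13, 17)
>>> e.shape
(2, 13, 17, 13)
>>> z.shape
(7, 2, 17, 13, 13)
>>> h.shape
(13, 17, 2, 17, 7, 13)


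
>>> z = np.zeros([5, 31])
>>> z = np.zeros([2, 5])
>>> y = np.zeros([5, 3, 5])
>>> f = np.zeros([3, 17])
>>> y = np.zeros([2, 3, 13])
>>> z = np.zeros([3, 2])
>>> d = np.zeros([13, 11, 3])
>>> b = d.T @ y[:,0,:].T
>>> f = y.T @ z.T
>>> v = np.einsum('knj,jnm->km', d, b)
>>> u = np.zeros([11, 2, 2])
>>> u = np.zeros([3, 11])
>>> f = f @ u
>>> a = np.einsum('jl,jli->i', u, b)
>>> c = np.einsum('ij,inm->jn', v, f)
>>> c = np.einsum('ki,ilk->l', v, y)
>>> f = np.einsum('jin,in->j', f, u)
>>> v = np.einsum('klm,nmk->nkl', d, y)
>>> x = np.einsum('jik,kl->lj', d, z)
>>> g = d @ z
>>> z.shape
(3, 2)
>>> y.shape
(2, 3, 13)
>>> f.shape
(13,)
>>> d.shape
(13, 11, 3)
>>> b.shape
(3, 11, 2)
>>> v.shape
(2, 13, 11)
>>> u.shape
(3, 11)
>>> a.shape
(2,)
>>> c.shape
(3,)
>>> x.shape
(2, 13)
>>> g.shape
(13, 11, 2)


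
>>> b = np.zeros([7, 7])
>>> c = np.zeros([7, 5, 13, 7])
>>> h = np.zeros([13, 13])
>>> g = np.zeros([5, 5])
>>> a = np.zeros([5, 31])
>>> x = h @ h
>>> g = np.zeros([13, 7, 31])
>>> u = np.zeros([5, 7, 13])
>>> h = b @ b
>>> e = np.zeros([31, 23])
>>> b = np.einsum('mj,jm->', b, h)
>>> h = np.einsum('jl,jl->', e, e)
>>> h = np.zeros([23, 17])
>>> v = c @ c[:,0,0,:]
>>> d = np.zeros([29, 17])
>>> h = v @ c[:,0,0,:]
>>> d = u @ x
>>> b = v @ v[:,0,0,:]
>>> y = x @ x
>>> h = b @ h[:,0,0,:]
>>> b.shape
(7, 5, 13, 7)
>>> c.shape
(7, 5, 13, 7)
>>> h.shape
(7, 5, 13, 7)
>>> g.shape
(13, 7, 31)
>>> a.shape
(5, 31)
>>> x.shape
(13, 13)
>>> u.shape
(5, 7, 13)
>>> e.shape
(31, 23)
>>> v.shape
(7, 5, 13, 7)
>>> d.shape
(5, 7, 13)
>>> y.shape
(13, 13)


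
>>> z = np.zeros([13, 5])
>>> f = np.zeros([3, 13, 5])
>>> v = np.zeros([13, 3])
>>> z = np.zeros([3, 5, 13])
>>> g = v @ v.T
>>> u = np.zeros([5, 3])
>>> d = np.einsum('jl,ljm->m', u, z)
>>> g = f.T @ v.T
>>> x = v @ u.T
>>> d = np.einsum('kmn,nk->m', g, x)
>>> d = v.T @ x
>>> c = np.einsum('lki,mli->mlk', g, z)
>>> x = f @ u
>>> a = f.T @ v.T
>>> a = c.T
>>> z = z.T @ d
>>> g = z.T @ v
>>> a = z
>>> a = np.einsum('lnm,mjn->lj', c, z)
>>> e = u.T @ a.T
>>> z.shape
(13, 5, 5)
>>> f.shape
(3, 13, 5)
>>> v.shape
(13, 3)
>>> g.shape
(5, 5, 3)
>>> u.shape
(5, 3)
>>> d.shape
(3, 5)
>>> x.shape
(3, 13, 3)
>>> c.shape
(3, 5, 13)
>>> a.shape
(3, 5)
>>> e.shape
(3, 3)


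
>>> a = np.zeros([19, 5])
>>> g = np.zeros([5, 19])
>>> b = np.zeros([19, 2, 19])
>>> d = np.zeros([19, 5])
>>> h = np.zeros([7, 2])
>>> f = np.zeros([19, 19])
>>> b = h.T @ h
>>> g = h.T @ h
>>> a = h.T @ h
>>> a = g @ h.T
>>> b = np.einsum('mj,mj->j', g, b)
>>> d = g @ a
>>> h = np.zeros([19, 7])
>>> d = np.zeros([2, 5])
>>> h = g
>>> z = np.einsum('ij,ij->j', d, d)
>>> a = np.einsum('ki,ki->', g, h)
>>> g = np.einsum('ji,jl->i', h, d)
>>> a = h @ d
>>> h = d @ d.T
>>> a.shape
(2, 5)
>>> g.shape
(2,)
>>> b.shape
(2,)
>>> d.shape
(2, 5)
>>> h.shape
(2, 2)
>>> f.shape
(19, 19)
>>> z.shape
(5,)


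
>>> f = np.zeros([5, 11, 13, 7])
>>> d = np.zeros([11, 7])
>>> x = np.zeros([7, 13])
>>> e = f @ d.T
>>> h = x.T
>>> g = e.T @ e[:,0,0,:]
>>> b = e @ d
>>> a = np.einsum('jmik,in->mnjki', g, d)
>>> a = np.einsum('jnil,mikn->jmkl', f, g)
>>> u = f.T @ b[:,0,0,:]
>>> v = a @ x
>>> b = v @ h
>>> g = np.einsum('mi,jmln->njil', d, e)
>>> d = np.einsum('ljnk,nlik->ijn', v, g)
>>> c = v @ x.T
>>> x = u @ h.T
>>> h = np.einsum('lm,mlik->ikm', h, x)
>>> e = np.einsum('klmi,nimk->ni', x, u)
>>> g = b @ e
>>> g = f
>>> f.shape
(5, 11, 13, 7)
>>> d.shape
(7, 11, 11)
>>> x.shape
(7, 13, 11, 13)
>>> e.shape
(7, 13)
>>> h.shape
(11, 13, 7)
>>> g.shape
(5, 11, 13, 7)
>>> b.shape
(5, 11, 11, 7)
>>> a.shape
(5, 11, 11, 7)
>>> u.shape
(7, 13, 11, 7)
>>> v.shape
(5, 11, 11, 13)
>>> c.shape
(5, 11, 11, 7)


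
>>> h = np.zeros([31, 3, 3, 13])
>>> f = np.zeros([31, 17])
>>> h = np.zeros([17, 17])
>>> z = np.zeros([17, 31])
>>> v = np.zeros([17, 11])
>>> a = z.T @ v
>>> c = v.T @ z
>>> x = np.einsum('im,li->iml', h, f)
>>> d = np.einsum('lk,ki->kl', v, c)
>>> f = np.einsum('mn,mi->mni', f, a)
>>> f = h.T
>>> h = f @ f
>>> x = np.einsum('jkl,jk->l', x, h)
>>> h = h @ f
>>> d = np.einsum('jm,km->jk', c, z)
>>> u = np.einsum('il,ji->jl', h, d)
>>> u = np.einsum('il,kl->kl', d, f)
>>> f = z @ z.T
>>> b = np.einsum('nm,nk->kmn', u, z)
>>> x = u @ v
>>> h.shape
(17, 17)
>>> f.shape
(17, 17)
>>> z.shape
(17, 31)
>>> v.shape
(17, 11)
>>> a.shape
(31, 11)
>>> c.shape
(11, 31)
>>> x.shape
(17, 11)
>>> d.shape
(11, 17)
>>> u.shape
(17, 17)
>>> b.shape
(31, 17, 17)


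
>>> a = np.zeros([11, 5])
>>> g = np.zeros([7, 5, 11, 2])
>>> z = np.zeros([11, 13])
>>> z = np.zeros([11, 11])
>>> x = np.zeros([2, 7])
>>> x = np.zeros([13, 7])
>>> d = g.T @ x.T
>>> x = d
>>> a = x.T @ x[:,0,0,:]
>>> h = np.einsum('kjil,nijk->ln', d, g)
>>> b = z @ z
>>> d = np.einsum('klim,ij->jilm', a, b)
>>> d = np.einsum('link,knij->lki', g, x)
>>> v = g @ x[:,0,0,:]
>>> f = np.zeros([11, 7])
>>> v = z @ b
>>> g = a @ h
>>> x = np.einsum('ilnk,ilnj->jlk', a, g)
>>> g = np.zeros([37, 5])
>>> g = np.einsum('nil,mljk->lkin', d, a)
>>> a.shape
(13, 5, 11, 13)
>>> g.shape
(5, 13, 2, 7)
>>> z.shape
(11, 11)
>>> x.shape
(7, 5, 13)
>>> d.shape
(7, 2, 5)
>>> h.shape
(13, 7)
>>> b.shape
(11, 11)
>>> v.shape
(11, 11)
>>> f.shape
(11, 7)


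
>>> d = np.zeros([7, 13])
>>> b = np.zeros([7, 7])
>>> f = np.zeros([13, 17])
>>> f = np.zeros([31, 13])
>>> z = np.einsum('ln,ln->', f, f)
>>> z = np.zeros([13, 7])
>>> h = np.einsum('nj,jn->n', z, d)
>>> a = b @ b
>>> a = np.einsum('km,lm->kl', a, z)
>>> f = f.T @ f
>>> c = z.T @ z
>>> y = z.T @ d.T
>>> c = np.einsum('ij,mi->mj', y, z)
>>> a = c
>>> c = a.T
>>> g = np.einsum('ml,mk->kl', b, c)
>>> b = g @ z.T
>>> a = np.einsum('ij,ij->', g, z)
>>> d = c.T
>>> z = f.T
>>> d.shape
(13, 7)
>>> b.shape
(13, 13)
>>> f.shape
(13, 13)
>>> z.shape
(13, 13)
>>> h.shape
(13,)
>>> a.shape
()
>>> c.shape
(7, 13)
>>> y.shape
(7, 7)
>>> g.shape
(13, 7)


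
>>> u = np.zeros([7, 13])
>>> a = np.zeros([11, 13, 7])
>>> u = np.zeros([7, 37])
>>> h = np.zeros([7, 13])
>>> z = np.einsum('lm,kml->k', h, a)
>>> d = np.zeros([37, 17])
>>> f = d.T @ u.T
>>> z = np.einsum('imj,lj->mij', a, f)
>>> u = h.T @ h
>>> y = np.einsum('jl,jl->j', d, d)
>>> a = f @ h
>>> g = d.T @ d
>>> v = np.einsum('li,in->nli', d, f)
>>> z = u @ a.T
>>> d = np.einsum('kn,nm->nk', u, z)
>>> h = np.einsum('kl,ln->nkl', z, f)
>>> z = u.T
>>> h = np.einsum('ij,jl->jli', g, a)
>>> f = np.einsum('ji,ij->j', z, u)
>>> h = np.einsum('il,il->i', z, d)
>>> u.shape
(13, 13)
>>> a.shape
(17, 13)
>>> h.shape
(13,)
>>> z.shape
(13, 13)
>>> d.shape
(13, 13)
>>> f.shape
(13,)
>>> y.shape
(37,)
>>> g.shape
(17, 17)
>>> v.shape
(7, 37, 17)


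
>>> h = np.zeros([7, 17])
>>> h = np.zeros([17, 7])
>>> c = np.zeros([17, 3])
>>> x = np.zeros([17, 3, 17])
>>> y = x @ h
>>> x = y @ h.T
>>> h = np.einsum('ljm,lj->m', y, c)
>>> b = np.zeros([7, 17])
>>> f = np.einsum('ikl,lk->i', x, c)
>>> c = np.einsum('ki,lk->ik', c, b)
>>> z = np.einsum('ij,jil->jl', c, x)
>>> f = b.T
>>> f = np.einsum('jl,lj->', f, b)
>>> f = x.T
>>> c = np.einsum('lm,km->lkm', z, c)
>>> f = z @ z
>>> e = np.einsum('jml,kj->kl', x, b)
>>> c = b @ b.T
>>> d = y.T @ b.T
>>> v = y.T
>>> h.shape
(7,)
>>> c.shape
(7, 7)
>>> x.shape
(17, 3, 17)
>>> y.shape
(17, 3, 7)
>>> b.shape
(7, 17)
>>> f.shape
(17, 17)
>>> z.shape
(17, 17)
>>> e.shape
(7, 17)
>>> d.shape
(7, 3, 7)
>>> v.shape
(7, 3, 17)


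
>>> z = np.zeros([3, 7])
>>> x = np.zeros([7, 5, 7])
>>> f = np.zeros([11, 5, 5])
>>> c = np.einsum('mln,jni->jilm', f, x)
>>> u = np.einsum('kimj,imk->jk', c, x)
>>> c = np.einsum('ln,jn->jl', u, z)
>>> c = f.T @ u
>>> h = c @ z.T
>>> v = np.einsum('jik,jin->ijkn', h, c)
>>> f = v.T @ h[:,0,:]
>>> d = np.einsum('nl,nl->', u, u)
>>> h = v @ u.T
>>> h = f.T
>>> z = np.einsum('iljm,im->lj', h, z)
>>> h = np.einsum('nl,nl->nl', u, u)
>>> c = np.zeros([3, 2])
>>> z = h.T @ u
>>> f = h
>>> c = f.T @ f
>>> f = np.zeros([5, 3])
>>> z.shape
(7, 7)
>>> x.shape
(7, 5, 7)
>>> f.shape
(5, 3)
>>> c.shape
(7, 7)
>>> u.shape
(11, 7)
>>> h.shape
(11, 7)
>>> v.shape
(5, 5, 3, 7)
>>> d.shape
()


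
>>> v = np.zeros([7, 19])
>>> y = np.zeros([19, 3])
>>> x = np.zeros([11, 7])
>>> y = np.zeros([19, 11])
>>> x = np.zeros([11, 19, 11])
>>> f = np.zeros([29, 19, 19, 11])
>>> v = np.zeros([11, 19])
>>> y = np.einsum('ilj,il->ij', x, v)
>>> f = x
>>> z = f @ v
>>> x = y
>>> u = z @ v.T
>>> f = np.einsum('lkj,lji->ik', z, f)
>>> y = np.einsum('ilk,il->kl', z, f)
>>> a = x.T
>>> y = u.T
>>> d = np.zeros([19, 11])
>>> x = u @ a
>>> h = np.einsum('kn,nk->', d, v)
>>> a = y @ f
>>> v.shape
(11, 19)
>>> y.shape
(11, 19, 11)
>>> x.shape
(11, 19, 11)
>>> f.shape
(11, 19)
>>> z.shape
(11, 19, 19)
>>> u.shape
(11, 19, 11)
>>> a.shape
(11, 19, 19)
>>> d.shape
(19, 11)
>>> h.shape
()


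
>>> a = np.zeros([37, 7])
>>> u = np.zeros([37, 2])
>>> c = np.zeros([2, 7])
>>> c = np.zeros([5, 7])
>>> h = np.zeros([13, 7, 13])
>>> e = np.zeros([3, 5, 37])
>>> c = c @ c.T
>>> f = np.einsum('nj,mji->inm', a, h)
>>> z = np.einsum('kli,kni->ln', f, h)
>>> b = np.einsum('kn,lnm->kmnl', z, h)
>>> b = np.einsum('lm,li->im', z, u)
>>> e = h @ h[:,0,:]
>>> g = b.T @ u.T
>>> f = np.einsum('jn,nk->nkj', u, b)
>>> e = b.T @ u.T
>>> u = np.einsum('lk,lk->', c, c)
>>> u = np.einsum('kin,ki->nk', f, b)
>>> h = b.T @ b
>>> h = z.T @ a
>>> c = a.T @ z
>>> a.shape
(37, 7)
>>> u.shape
(37, 2)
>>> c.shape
(7, 7)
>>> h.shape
(7, 7)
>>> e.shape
(7, 37)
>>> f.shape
(2, 7, 37)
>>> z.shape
(37, 7)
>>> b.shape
(2, 7)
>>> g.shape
(7, 37)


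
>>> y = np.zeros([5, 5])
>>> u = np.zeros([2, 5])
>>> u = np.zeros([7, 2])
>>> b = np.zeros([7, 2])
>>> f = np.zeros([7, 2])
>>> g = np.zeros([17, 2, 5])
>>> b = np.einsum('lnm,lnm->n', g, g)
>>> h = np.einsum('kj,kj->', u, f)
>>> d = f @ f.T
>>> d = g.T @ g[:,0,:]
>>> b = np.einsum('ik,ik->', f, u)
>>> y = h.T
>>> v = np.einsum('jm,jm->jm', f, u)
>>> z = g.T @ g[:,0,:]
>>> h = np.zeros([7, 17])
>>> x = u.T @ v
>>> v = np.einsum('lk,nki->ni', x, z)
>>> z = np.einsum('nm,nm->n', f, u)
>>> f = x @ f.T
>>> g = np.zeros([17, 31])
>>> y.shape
()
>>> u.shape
(7, 2)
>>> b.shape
()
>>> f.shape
(2, 7)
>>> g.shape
(17, 31)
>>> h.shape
(7, 17)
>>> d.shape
(5, 2, 5)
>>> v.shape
(5, 5)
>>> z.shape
(7,)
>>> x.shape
(2, 2)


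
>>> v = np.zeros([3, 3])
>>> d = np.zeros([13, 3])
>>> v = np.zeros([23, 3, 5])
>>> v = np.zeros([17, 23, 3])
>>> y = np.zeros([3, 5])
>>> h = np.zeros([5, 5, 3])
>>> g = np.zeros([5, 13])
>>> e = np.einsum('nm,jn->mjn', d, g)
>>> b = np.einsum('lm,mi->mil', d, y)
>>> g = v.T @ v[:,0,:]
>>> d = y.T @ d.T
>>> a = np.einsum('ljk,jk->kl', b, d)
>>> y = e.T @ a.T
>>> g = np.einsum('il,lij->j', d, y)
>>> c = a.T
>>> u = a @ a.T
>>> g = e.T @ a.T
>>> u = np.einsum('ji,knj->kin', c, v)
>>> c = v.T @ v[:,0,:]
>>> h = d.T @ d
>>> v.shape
(17, 23, 3)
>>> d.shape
(5, 13)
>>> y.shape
(13, 5, 13)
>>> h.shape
(13, 13)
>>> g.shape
(13, 5, 13)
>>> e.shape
(3, 5, 13)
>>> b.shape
(3, 5, 13)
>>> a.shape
(13, 3)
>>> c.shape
(3, 23, 3)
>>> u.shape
(17, 13, 23)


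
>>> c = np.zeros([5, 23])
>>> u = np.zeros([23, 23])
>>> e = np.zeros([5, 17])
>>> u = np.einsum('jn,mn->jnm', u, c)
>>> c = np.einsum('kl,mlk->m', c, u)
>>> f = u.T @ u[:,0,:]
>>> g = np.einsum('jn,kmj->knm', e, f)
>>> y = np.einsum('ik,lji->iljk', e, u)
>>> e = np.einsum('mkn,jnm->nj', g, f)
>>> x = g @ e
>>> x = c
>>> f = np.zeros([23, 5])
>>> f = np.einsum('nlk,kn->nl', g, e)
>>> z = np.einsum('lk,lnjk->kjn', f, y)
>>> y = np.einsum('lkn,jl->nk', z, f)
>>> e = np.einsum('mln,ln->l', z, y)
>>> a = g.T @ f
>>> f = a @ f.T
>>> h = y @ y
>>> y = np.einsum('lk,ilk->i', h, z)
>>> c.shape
(23,)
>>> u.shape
(23, 23, 5)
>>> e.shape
(23,)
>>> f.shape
(23, 17, 5)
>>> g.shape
(5, 17, 23)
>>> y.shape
(17,)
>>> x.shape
(23,)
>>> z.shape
(17, 23, 23)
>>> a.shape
(23, 17, 17)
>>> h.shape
(23, 23)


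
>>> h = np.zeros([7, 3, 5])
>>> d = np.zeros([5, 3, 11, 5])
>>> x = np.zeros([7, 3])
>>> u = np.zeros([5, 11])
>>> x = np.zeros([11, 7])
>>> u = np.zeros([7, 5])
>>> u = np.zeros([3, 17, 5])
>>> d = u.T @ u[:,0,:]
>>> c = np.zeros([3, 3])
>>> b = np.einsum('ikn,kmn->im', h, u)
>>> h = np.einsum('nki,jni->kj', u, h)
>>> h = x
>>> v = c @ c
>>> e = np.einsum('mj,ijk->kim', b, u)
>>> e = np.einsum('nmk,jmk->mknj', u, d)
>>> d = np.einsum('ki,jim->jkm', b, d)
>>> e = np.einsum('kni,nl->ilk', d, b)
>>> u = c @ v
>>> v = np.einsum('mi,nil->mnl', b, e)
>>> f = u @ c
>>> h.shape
(11, 7)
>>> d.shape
(5, 7, 5)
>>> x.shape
(11, 7)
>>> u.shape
(3, 3)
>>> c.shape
(3, 3)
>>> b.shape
(7, 17)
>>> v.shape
(7, 5, 5)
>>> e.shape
(5, 17, 5)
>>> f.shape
(3, 3)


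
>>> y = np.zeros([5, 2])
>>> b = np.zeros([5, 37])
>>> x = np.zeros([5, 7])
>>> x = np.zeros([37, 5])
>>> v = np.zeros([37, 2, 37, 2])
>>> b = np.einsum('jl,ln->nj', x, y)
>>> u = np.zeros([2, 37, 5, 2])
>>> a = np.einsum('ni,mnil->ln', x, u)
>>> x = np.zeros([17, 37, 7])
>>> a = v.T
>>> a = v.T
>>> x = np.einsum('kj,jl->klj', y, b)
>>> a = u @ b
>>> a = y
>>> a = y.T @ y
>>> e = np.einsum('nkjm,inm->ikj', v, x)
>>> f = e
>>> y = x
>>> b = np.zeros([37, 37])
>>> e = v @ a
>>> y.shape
(5, 37, 2)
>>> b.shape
(37, 37)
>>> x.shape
(5, 37, 2)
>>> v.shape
(37, 2, 37, 2)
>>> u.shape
(2, 37, 5, 2)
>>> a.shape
(2, 2)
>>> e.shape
(37, 2, 37, 2)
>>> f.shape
(5, 2, 37)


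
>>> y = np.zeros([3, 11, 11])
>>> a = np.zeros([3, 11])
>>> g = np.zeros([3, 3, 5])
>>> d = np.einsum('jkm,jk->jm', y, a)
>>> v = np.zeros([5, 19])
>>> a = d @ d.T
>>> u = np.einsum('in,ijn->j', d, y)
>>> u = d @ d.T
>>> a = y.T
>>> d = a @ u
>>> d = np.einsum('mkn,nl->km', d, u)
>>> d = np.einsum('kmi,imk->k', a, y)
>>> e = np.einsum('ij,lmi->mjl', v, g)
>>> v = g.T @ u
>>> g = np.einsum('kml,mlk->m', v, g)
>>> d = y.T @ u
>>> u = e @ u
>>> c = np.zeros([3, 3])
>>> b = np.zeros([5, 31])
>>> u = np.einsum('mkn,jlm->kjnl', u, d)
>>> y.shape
(3, 11, 11)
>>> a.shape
(11, 11, 3)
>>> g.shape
(3,)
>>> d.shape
(11, 11, 3)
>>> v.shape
(5, 3, 3)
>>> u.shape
(19, 11, 3, 11)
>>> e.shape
(3, 19, 3)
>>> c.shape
(3, 3)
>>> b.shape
(5, 31)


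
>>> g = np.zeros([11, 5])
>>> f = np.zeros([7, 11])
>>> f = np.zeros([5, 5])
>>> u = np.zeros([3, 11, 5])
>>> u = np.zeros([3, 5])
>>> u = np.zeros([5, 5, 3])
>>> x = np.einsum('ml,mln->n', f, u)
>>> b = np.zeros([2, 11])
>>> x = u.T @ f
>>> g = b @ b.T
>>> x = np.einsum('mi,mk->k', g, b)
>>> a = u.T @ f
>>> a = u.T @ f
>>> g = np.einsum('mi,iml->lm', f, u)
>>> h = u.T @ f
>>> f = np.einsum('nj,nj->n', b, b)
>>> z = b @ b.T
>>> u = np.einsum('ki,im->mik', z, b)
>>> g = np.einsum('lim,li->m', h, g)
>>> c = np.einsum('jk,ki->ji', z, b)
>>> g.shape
(5,)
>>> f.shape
(2,)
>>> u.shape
(11, 2, 2)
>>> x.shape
(11,)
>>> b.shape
(2, 11)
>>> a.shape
(3, 5, 5)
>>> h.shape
(3, 5, 5)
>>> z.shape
(2, 2)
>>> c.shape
(2, 11)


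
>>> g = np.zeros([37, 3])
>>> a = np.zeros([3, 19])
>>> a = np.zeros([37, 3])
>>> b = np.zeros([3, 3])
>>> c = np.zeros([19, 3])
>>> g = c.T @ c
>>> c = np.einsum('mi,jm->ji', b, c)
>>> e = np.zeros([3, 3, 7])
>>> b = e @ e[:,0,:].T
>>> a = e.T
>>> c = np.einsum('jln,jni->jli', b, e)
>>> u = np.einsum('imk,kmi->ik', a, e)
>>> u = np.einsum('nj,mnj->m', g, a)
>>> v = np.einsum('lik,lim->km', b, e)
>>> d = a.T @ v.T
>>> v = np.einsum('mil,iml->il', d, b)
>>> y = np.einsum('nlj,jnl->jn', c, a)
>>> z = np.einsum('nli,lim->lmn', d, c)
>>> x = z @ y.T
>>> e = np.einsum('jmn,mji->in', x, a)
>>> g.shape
(3, 3)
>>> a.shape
(7, 3, 3)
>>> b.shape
(3, 3, 3)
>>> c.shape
(3, 3, 7)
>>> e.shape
(3, 7)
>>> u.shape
(7,)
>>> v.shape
(3, 3)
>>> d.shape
(3, 3, 3)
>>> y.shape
(7, 3)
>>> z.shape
(3, 7, 3)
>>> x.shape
(3, 7, 7)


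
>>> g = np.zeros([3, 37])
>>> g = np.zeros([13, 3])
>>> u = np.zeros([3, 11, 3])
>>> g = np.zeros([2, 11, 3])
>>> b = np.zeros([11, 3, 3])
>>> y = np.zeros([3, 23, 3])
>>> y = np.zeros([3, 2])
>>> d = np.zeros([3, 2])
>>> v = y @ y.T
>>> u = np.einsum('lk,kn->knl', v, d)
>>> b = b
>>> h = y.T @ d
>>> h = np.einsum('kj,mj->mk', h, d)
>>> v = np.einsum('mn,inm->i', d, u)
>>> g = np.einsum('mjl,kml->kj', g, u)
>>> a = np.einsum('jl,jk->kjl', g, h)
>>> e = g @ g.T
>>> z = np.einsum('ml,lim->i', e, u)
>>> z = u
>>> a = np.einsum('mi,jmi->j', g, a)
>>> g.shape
(3, 11)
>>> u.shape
(3, 2, 3)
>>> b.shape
(11, 3, 3)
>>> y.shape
(3, 2)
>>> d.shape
(3, 2)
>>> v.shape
(3,)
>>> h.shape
(3, 2)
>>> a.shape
(2,)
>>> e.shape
(3, 3)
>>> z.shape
(3, 2, 3)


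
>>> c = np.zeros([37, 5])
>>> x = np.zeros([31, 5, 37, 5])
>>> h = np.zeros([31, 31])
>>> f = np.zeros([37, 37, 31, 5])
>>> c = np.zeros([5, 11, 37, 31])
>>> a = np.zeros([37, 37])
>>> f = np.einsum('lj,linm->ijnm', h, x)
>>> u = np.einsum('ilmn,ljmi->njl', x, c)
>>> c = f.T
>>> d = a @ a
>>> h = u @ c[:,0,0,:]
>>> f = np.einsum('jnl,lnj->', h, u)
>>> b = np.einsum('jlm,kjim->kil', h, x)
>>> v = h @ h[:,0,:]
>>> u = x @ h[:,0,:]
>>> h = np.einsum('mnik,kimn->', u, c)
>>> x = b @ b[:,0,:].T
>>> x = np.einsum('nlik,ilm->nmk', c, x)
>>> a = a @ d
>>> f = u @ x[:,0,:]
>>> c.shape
(5, 37, 31, 5)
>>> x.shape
(5, 31, 5)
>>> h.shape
()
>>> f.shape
(31, 5, 37, 5)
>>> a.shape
(37, 37)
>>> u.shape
(31, 5, 37, 5)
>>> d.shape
(37, 37)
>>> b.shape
(31, 37, 11)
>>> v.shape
(5, 11, 5)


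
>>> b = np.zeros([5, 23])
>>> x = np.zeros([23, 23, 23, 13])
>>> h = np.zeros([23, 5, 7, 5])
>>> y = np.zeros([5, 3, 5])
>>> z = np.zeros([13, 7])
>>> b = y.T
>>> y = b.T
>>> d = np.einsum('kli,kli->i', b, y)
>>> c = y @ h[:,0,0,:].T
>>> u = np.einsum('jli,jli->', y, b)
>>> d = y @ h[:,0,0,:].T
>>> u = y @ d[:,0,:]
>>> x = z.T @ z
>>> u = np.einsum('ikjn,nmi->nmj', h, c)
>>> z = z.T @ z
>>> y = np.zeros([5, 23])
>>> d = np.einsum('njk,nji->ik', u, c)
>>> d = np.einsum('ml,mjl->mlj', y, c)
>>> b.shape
(5, 3, 5)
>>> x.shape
(7, 7)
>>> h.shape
(23, 5, 7, 5)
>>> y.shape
(5, 23)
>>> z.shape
(7, 7)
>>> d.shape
(5, 23, 3)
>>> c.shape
(5, 3, 23)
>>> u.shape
(5, 3, 7)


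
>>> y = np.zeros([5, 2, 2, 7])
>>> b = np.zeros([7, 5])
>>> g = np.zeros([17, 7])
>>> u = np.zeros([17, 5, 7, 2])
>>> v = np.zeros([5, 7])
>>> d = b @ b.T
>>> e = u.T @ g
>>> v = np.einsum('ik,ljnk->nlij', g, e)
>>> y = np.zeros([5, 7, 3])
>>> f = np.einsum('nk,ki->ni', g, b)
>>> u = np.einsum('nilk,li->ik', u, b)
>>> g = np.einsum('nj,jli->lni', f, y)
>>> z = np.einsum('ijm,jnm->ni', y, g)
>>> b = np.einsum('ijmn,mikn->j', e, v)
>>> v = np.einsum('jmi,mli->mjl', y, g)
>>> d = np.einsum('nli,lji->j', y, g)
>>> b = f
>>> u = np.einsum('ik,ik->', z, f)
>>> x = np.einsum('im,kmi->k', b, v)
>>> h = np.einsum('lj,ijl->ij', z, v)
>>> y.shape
(5, 7, 3)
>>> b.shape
(17, 5)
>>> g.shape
(7, 17, 3)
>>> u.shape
()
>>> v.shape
(7, 5, 17)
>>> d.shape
(17,)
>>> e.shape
(2, 7, 5, 7)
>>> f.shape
(17, 5)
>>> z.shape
(17, 5)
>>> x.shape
(7,)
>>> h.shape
(7, 5)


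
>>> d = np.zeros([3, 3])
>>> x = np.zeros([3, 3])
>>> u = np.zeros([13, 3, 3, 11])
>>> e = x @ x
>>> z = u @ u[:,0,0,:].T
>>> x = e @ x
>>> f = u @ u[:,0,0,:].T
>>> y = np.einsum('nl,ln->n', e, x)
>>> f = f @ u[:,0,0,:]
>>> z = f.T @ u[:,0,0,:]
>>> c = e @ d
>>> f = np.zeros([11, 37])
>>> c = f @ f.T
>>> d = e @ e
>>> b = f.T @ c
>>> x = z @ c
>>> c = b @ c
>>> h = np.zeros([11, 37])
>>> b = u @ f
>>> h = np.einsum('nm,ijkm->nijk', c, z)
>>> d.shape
(3, 3)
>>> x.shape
(11, 3, 3, 11)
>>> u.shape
(13, 3, 3, 11)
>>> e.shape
(3, 3)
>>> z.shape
(11, 3, 3, 11)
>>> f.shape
(11, 37)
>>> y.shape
(3,)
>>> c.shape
(37, 11)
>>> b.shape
(13, 3, 3, 37)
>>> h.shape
(37, 11, 3, 3)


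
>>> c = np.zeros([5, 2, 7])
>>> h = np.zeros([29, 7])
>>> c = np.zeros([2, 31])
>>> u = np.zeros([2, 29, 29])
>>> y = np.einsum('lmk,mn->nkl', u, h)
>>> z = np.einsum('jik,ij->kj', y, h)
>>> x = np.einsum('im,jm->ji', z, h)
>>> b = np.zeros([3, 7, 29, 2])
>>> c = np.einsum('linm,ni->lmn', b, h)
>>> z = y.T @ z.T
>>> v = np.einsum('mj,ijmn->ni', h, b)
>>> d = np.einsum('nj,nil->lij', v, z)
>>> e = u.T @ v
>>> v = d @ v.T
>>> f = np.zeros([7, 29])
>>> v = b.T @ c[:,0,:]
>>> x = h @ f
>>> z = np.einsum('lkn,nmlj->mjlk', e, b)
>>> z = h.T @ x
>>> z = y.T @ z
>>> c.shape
(3, 2, 29)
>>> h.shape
(29, 7)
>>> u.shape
(2, 29, 29)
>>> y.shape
(7, 29, 2)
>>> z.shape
(2, 29, 29)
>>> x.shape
(29, 29)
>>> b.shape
(3, 7, 29, 2)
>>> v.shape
(2, 29, 7, 29)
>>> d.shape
(2, 29, 3)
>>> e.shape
(29, 29, 3)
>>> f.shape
(7, 29)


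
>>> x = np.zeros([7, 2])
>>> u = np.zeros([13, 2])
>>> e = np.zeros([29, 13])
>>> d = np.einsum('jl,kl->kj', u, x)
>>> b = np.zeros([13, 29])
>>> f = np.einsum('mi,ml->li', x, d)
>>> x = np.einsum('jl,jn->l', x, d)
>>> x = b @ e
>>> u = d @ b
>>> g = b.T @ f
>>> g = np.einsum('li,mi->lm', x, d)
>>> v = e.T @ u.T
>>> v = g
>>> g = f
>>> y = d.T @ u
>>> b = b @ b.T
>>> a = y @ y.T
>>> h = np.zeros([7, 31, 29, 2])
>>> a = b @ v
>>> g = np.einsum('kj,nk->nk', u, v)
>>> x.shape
(13, 13)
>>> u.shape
(7, 29)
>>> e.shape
(29, 13)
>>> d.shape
(7, 13)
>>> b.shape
(13, 13)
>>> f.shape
(13, 2)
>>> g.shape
(13, 7)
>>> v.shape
(13, 7)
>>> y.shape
(13, 29)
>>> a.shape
(13, 7)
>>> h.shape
(7, 31, 29, 2)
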